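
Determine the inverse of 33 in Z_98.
3

gcd(33, 98) = 1, so the inverse exists.
Extended Euclidean algorithm on (98, 33):
98 = 2 × 33 + 32  ⟹  32 = (1)·98 + (-2)·33
33 = 1 × 32 + 1  ⟹  1 = (-1)·98 + (3)·33
So (3)·33 ≡ 1 (mod 98), i.e. 33^(-1) ≡ 3 (mod 98).
Check: 33 × 3 = 99 ≡ 1 (mod 98)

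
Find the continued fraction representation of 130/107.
[1; 4, 1, 1, 1, 7]

Euclidean algorithm steps:
130 = 1 × 107 + 23
107 = 4 × 23 + 15
23 = 1 × 15 + 8
15 = 1 × 8 + 7
8 = 1 × 7 + 1
7 = 7 × 1 + 0
Continued fraction: [1; 4, 1, 1, 1, 7]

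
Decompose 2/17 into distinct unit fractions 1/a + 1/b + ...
1/9 + 1/153

Greedy algorithm:
2/17: ceiling(17/2) = 9, use 1/9
1/153: ceiling(153/1) = 153, use 1/153
Result: 2/17 = 1/9 + 1/153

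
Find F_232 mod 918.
69

Matrix identity: Q^n = [[F_(n+1), F_n], [F_n, F_(n-1)]] with Q = [[1,1],[1,0]].
n = 232 = 11101000₂. Square-and-multiply, entries mod 918:
Q^1 = [[1,1],[1,0]]
Q^3 = (Q^1)²·Q = [[3,2],[2,1]]
Q^7 = (Q^3)²·Q = [[21,13],[13,8]]
Q^14 = (Q^7)² = [[610,377],[377,233]]
Q^29 = (Q^14)²·Q = [[332,149],[149,183]]
Q^58 = (Q^29)² = [[233,541],[541,610]]
Q^116 = (Q^58)² = [[884,735],[735,149]]
Q^232 = (Q^116)² = [[679,69],[69,610]]
F_232 mod 918 = Q^232[0][1] = 69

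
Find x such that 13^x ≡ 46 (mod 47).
23

Baby-step giant-step with step n = ⌈√47⌉ = 7.
Baby steps 13^j mod 47 (j:value) for j=0..6: 0:1, 1:13, 2:28, 3:35, 4:32, 5:40, 6:3.
Giant-step multiplier: 13^(-7) ≡ 13^(46-7) = 13^39 ≡ 41 (mod 47).
Giant steps γ_i = 46·41^i mod 47: γ_0=46, γ_1=6, γ_2=11, γ_3=28 (in table at j=2).
x = i·n + j = 3·7 + 2 = 23.
Check: 13^23 ≡ 46 (mod 47).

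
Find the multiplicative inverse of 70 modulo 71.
70

gcd(70, 71) = 1, so the inverse exists.
Extended Euclidean algorithm on (71, 70):
71 = 1 × 70 + 1  ⟹  1 = (1)·71 + (-1)·70
So (-1)·70 ≡ 1 (mod 71), i.e. 70^(-1) ≡ -1 ≡ 70 (mod 71).
Check: 70 × 70 = 4900 ≡ 1 (mod 71)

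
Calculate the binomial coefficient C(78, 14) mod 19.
0

Using Lucas' theorem:
Write n=78 and k=14 in base 19:
n in base 19: [4, 2]
k in base 19: [0, 14]
C(78,14) mod 19 = ∏ C(n_i, k_i) mod 19
Digit binomials (mod 19): C(4,0) = 1; C(2,14) = 0 (k_i > n_i)
Product: 1 × 0 = 0 ≡ 0 (mod 19)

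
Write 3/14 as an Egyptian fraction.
1/5 + 1/70

Greedy algorithm:
3/14: ceiling(14/3) = 5, use 1/5
1/70: ceiling(70/1) = 70, use 1/70
Result: 3/14 = 1/5 + 1/70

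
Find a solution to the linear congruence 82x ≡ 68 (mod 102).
x ≡ 17 (mod 51)

gcd(82, 102) = 2, which divides 68, so solutions exist.
Divide through by 2: 41x ≡ 34 (mod 51).
Find 41^(-1) mod 51 by the extended Euclidean algorithm:
51 = 1 × 41 + 10  ⟹  10 = (1)·51 + (-1)·41
41 = 4 × 10 + 1  ⟹  1 = (-4)·51 + (5)·41
So (5)·41 ≡ 1 (mod 51), i.e. 41^(-1) ≡ 5 (mod 51).
x ≡ 5 × 34 = 170 ≡ 17 (mod 51).
Check: 82 × 17 = 1394 ≡ 68 (mod 102).
x ≡ 17 (mod 51), giving 2 solutions mod 102.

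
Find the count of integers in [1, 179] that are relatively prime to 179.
178

179 = 179
φ(n) = n × ∏(1 - 1/p) for each prime p dividing n
φ(179) = 179 × (1 - 1/179) = 178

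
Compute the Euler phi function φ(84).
24

84 = 2^2 × 3 × 7
φ(n) = n × ∏(1 - 1/p) for each prime p dividing n
φ(84) = 84 × (1 - 1/2) × (1 - 1/3) × (1 - 1/7) = 24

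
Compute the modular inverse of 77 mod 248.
29

gcd(77, 248) = 1, so the inverse exists.
Extended Euclidean algorithm on (248, 77):
248 = 3 × 77 + 17  ⟹  17 = (1)·248 + (-3)·77
77 = 4 × 17 + 9  ⟹  9 = (-4)·248 + (13)·77
17 = 1 × 9 + 8  ⟹  8 = (5)·248 + (-16)·77
9 = 1 × 8 + 1  ⟹  1 = (-9)·248 + (29)·77
So (29)·77 ≡ 1 (mod 248), i.e. 77^(-1) ≡ 29 (mod 248).
Check: 77 × 29 = 2233 ≡ 1 (mod 248)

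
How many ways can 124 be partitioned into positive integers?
2841940500

p(n) counts ways to write n as a sum of positive integers (order ignored).
Euler's pentagonal recurrence: p(k) = p(k-1) + p(k-2) - p(k-5) - p(k-7) + p(k-12) + p(k-15) - ... (offsets j(3j∓1)/2, signs ++--, p(0)=1, p(<0)=0).
DP table for k = 0..123: p(0)=1, p(1)=1, p(2)=2, p(3)=3, p(4)=5, p(5)=7, p(6)=11, p(7)=15, p(8)=22, p(9)=30, p(10)=42, p(11)=56, p(12)=77, p(13)=101, p(14)=135, p(15)=176, p(16)=231, p(17)=297, p(18)=385, p(19)=490, p(20)=627, p(21)=792, p(22)=1002, p(23)=1255, p(24)=1575, p(25)=1958, p(26)=2436, p(27)=3010, p(28)=3718, p(29)=4565, p(30)=5604, p(31)=6842, p(32)=8349, p(33)=10143, p(34)=12310, p(35)=14883, p(36)=17977, p(37)=21637, p(38)=26015, p(39)=31185, p(40)=37338, p(41)=44583, p(42)=53174, p(43)=63261, p(44)=75175, p(45)=89134, p(46)=105558, p(47)=124754, p(48)=147273, p(49)=173525, p(50)=204226, p(51)=239943, p(52)=281589, p(53)=329931, p(54)=386155, p(55)=451276, p(56)=526823, p(57)=614154, p(58)=715220, p(59)=831820, p(60)=966467, p(61)=1121505, p(62)=1300156, p(63)=1505499, p(64)=1741630, p(65)=2012558, p(66)=2323520, p(67)=2679689, p(68)=3087735, p(69)=3554345, p(70)=4087968, p(71)=4697205, p(72)=5392783, p(73)=6185689, p(74)=7089500, p(75)=8118264, p(76)=9289091, p(77)=10619863, p(78)=12132164, p(79)=13848650, p(80)=15796476, p(81)=18004327, p(82)=20506255, p(83)=23338469, p(84)=26543660, p(85)=30167357, p(86)=34262962, p(87)=38887673, p(88)=44108109, p(89)=49995925, p(90)=56634173, p(91)=64112359, p(92)=72533807, p(93)=82010177, p(94)=92669720, p(95)=104651419, p(96)=118114304, p(97)=133230930, p(98)=150198136, p(99)=169229875, p(100)=190569292, p(101)=214481126, p(102)=241265379, p(103)=271248950, p(104)=304801365, p(105)=342325709, p(106)=384276336, p(107)=431149389, p(108)=483502844, p(109)=541946240, p(110)=607163746, p(111)=679903203, p(112)=761002156, p(113)=851376628, p(114)=952050665, p(115)=1064144451, p(116)=1188908248, p(117)=1327710076, p(118)=1482074143, p(119)=1653668665, p(120)=1844349560, p(121)=2056148051, p(122)=2291320912, p(123)=2552338241.
Final step: p(124) = p(123) + p(122) - p(119) - p(117) + p(112) + p(109) - p(102) - p(98) + p(89) + p(84) - p(73) - p(67) + p(54) + p(47) - p(32) - p(24) + p(7)
= 2552338241 + 2291320912 - 1653668665 - 1327710076 + 761002156 + 541946240 - 241265379 - 150198136 + 49995925 + 26543660 - 6185689 - 2679689 + 386155 + 124754 - 8349 - 1575 + 15
= 2841940500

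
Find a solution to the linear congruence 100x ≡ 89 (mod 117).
x ≡ 98 (mod 117)

gcd(100, 117) = 1, which divides 89, so solutions exist.
Find 100^(-1) mod 117 by the extended Euclidean algorithm:
117 = 1 × 100 + 17  ⟹  17 = (1)·117 + (-1)·100
100 = 5 × 17 + 15  ⟹  15 = (-5)·117 + (6)·100
17 = 1 × 15 + 2  ⟹  2 = (6)·117 + (-7)·100
15 = 7 × 2 + 1  ⟹  1 = (-47)·117 + (55)·100
So (55)·100 ≡ 1 (mod 117), i.e. 100^(-1) ≡ 55 (mod 117).
x ≡ 55 × 89 = 4895 ≡ 98 (mod 117).
Check: 100 × 98 = 9800 ≡ 89 (mod 117).
Unique solution: x ≡ 98 (mod 117)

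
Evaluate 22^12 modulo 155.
126

Repeated squaring. Binary of 12 = 1100.
22^1 ≡ 22 (mod 155); 22^2 ≡ 19 (mod 155); 22^4 ≡ 51 (mod 155); 22^8 ≡ 121 (mod 155)
22^12 = 22^4 × 22^8 ≡ 126 (mod 155)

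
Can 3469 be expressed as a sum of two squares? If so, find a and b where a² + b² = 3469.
38² + 45² (a=38, b=45)

Factorization: 3469 = 3469
By Fermat: n is sum of two squares iff every prime p ≡ 3 (mod 4) appears to even power.
All primes ≡ 3 (mod 4) appear to even power.
Search a = 0, 1, 2, … for 3469 - a² a perfect square: first hit at a = 38: 3469 - 1444 = 2025 = 45².
3469 = 38² + 45² = 1444 + 2025 ✓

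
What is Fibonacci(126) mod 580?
348

Matrix identity: Q^n = [[F_(n+1), F_n], [F_n, F_(n-1)]] with Q = [[1,1],[1,0]].
n = 126 = 1111110₂. Square-and-multiply, entries mod 580:
Q^1 = [[1,1],[1,0]]
Q^3 = (Q^1)²·Q = [[3,2],[2,1]]
Q^7 = (Q^3)²·Q = [[21,13],[13,8]]
Q^15 = (Q^7)²·Q = [[407,30],[30,377]]
Q^31 = (Q^15)²·Q = [[409,89],[89,320]]
Q^63 = (Q^31)²·Q = [[543,42],[42,501]]
Q^126 = (Q^63)² = [[233,348],[348,465]]
F_126 mod 580 = Q^126[0][1] = 348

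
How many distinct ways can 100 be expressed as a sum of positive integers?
190569292

p(n) counts ways to write n as a sum of positive integers (order ignored).
Euler's pentagonal recurrence: p(k) = p(k-1) + p(k-2) - p(k-5) - p(k-7) + p(k-12) + p(k-15) - ... (offsets j(3j∓1)/2, signs ++--, p(0)=1, p(<0)=0).
DP table for k = 0..99: p(0)=1, p(1)=1, p(2)=2, p(3)=3, p(4)=5, p(5)=7, p(6)=11, p(7)=15, p(8)=22, p(9)=30, p(10)=42, p(11)=56, p(12)=77, p(13)=101, p(14)=135, p(15)=176, p(16)=231, p(17)=297, p(18)=385, p(19)=490, p(20)=627, p(21)=792, p(22)=1002, p(23)=1255, p(24)=1575, p(25)=1958, p(26)=2436, p(27)=3010, p(28)=3718, p(29)=4565, p(30)=5604, p(31)=6842, p(32)=8349, p(33)=10143, p(34)=12310, p(35)=14883, p(36)=17977, p(37)=21637, p(38)=26015, p(39)=31185, p(40)=37338, p(41)=44583, p(42)=53174, p(43)=63261, p(44)=75175, p(45)=89134, p(46)=105558, p(47)=124754, p(48)=147273, p(49)=173525, p(50)=204226, p(51)=239943, p(52)=281589, p(53)=329931, p(54)=386155, p(55)=451276, p(56)=526823, p(57)=614154, p(58)=715220, p(59)=831820, p(60)=966467, p(61)=1121505, p(62)=1300156, p(63)=1505499, p(64)=1741630, p(65)=2012558, p(66)=2323520, p(67)=2679689, p(68)=3087735, p(69)=3554345, p(70)=4087968, p(71)=4697205, p(72)=5392783, p(73)=6185689, p(74)=7089500, p(75)=8118264, p(76)=9289091, p(77)=10619863, p(78)=12132164, p(79)=13848650, p(80)=15796476, p(81)=18004327, p(82)=20506255, p(83)=23338469, p(84)=26543660, p(85)=30167357, p(86)=34262962, p(87)=38887673, p(88)=44108109, p(89)=49995925, p(90)=56634173, p(91)=64112359, p(92)=72533807, p(93)=82010177, p(94)=92669720, p(95)=104651419, p(96)=118114304, p(97)=133230930, p(98)=150198136, p(99)=169229875.
Final step: p(100) = p(99) + p(98) - p(95) - p(93) + p(88) + p(85) - p(78) - p(74) + p(65) + p(60) - p(49) - p(43) + p(30) + p(23) - p(8) - p(0)
= 169229875 + 150198136 - 104651419 - 82010177 + 44108109 + 30167357 - 12132164 - 7089500 + 2012558 + 966467 - 173525 - 63261 + 5604 + 1255 - 22 - 1
= 190569292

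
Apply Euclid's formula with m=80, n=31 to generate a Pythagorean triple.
(5439, 4960, 7361)

Euclid's formula: a = m² - n², b = 2mn, c = m² + n²
m = 80, n = 31
a = 80² - 31² = 6400 - 961 = 5439
b = 2 × 80 × 31 = 4960
c = 80² + 31² = 6400 + 961 = 7361
Verification: 5439² + 4960² = 29582721 + 24601600 = 54184321 = 7361² ✓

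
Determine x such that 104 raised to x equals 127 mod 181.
77

Baby-step giant-step with step n = ⌈√181⌉ = 14.
Baby steps 104^j mod 181 (j:value) for j=0..13: 0:1, 1:104, 2:137, 3:130, 4:126, 5:72, 6:67, 7:90, 8:129, 9:22, 10:116, 11:118, 12:145, 13:57.
Giant-step multiplier: 104^(-14) ≡ 104^(180-14) = 104^166 ≡ 4 (mod 181).
Giant steps γ_i = 127·4^i mod 181: γ_0=127, γ_1=146, γ_2=41, γ_3=164, γ_4=113, γ_5=90 (in table at j=7).
x = i·n + j = 5·14 + 7 = 77.
Check: 104^77 ≡ 127 (mod 181).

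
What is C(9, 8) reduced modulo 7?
2

Using Lucas' theorem:
Write n=9 and k=8 in base 7:
n in base 7: [1, 2]
k in base 7: [1, 1]
C(9,8) mod 7 = ∏ C(n_i, k_i) mod 7
Digit binomials (mod 7): C(1,1) = 1; C(2,1) = 2
Product: 1 × 2 = 2 ≡ 2 (mod 7)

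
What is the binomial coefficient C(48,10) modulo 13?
0

Using Lucas' theorem:
Write n=48 and k=10 in base 13:
n in base 13: [3, 9]
k in base 13: [0, 10]
C(48,10) mod 13 = ∏ C(n_i, k_i) mod 13
Digit binomials (mod 13): C(3,0) = 1; C(9,10) = 0 (k_i > n_i)
Product: 1 × 0 = 0 ≡ 0 (mod 13)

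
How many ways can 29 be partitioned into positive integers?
4565

p(n) counts ways to write n as a sum of positive integers (order ignored).
Euler's pentagonal recurrence: p(k) = p(k-1) + p(k-2) - p(k-5) - p(k-7) + p(k-12) + p(k-15) - ... (offsets j(3j∓1)/2, signs ++--, p(0)=1, p(<0)=0).
DP table for k = 0..28: p(0)=1, p(1)=1, p(2)=2, p(3)=3, p(4)=5, p(5)=7, p(6)=11, p(7)=15, p(8)=22, p(9)=30, p(10)=42, p(11)=56, p(12)=77, p(13)=101, p(14)=135, p(15)=176, p(16)=231, p(17)=297, p(18)=385, p(19)=490, p(20)=627, p(21)=792, p(22)=1002, p(23)=1255, p(24)=1575, p(25)=1958, p(26)=2436, p(27)=3010, p(28)=3718.
Final step: p(29) = p(28) + p(27) - p(24) - p(22) + p(17) + p(14) - p(7) - p(3)
= 3718 + 3010 - 1575 - 1002 + 297 + 135 - 15 - 3
= 4565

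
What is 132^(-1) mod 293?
202

gcd(132, 293) = 1, so the inverse exists.
Extended Euclidean algorithm on (293, 132):
293 = 2 × 132 + 29  ⟹  29 = (1)·293 + (-2)·132
132 = 4 × 29 + 16  ⟹  16 = (-4)·293 + (9)·132
29 = 1 × 16 + 13  ⟹  13 = (5)·293 + (-11)·132
16 = 1 × 13 + 3  ⟹  3 = (-9)·293 + (20)·132
13 = 4 × 3 + 1  ⟹  1 = (41)·293 + (-91)·132
So (-91)·132 ≡ 1 (mod 293), i.e. 132^(-1) ≡ -91 ≡ 202 (mod 293).
Check: 132 × 202 = 26664 ≡ 1 (mod 293)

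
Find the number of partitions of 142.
18440293320

p(n) counts ways to write n as a sum of positive integers (order ignored).
Euler's pentagonal recurrence: p(k) = p(k-1) + p(k-2) - p(k-5) - p(k-7) + p(k-12) + p(k-15) - ... (offsets j(3j∓1)/2, signs ++--, p(0)=1, p(<0)=0).
DP table for k = 0..141: p(0)=1, p(1)=1, p(2)=2, p(3)=3, p(4)=5, p(5)=7, p(6)=11, p(7)=15, p(8)=22, p(9)=30, p(10)=42, p(11)=56, p(12)=77, p(13)=101, p(14)=135, p(15)=176, p(16)=231, p(17)=297, p(18)=385, p(19)=490, p(20)=627, p(21)=792, p(22)=1002, p(23)=1255, p(24)=1575, p(25)=1958, p(26)=2436, p(27)=3010, p(28)=3718, p(29)=4565, p(30)=5604, p(31)=6842, p(32)=8349, p(33)=10143, p(34)=12310, p(35)=14883, p(36)=17977, p(37)=21637, p(38)=26015, p(39)=31185, p(40)=37338, p(41)=44583, p(42)=53174, p(43)=63261, p(44)=75175, p(45)=89134, p(46)=105558, p(47)=124754, p(48)=147273, p(49)=173525, p(50)=204226, p(51)=239943, p(52)=281589, p(53)=329931, p(54)=386155, p(55)=451276, p(56)=526823, p(57)=614154, p(58)=715220, p(59)=831820, p(60)=966467, p(61)=1121505, p(62)=1300156, p(63)=1505499, p(64)=1741630, p(65)=2012558, p(66)=2323520, p(67)=2679689, p(68)=3087735, p(69)=3554345, p(70)=4087968, p(71)=4697205, p(72)=5392783, p(73)=6185689, p(74)=7089500, p(75)=8118264, p(76)=9289091, p(77)=10619863, p(78)=12132164, p(79)=13848650, p(80)=15796476, p(81)=18004327, p(82)=20506255, p(83)=23338469, p(84)=26543660, p(85)=30167357, p(86)=34262962, p(87)=38887673, p(88)=44108109, p(89)=49995925, p(90)=56634173, p(91)=64112359, p(92)=72533807, p(93)=82010177, p(94)=92669720, p(95)=104651419, p(96)=118114304, p(97)=133230930, p(98)=150198136, p(99)=169229875, p(100)=190569292, p(101)=214481126, p(102)=241265379, p(103)=271248950, p(104)=304801365, p(105)=342325709, p(106)=384276336, p(107)=431149389, p(108)=483502844, p(109)=541946240, p(110)=607163746, p(111)=679903203, p(112)=761002156, p(113)=851376628, p(114)=952050665, p(115)=1064144451, p(116)=1188908248, p(117)=1327710076, p(118)=1482074143, p(119)=1653668665, p(120)=1844349560, p(121)=2056148051, p(122)=2291320912, p(123)=2552338241, p(124)=2841940500, p(125)=3163127352, p(126)=3519222692, p(127)=3913864295, p(128)=4351078600, p(129)=4835271870, p(130)=5371315400, p(131)=5964539504, p(132)=6620830889, p(133)=7346629512, p(134)=8149040695, p(135)=9035836076, p(136)=10015581680, p(137)=11097645016, p(138)=12292341831, p(139)=13610949895, p(140)=15065878135, p(141)=16670689208.
Final step: p(142) = p(141) + p(140) - p(137) - p(135) + p(130) + p(127) - p(120) - p(116) + p(107) + p(102) - p(91) - p(85) + p(72) + p(65) - p(50) - p(42) + p(25) + p(16)
= 16670689208 + 15065878135 - 11097645016 - 9035836076 + 5371315400 + 3913864295 - 1844349560 - 1188908248 + 431149389 + 241265379 - 64112359 - 30167357 + 5392783 + 2012558 - 204226 - 53174 + 1958 + 231
= 18440293320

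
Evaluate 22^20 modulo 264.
88

Repeated squaring. Binary of 20 = 10100.
22^1 ≡ 22 (mod 264); 22^2 ≡ 220 (mod 264); 22^4 ≡ 88 (mod 264); 22^8 ≡ 88 (mod 264); 22^16 ≡ 88 (mod 264)
22^20 = 22^4 × 22^16 ≡ 88 (mod 264)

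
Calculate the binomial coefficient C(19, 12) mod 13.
0

Using Lucas' theorem:
Write n=19 and k=12 in base 13:
n in base 13: [1, 6]
k in base 13: [0, 12]
C(19,12) mod 13 = ∏ C(n_i, k_i) mod 13
Digit binomials (mod 13): C(1,0) = 1; C(6,12) = 0 (k_i > n_i)
Product: 1 × 0 = 0 ≡ 0 (mod 13)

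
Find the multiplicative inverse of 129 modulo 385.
194

gcd(129, 385) = 1, so the inverse exists.
Extended Euclidean algorithm on (385, 129):
385 = 2 × 129 + 127  ⟹  127 = (1)·385 + (-2)·129
129 = 1 × 127 + 2  ⟹  2 = (-1)·385 + (3)·129
127 = 63 × 2 + 1  ⟹  1 = (64)·385 + (-191)·129
So (-191)·129 ≡ 1 (mod 385), i.e. 129^(-1) ≡ -191 ≡ 194 (mod 385).
Check: 129 × 194 = 25026 ≡ 1 (mod 385)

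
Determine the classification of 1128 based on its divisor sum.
abundant

Proper divisors of 1128: sum = 1 + 2 + 3 + 4 + 6 + 8 + 12 + 24 + 47 + 94 + 141 + 188 + 282 + 376 + 564 = 1752
Since 1752 > 1128, 1128 is abundant.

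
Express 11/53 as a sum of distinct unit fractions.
1/5 + 1/133 + 1/35245

Greedy algorithm:
11/53: ceiling(53/11) = 5, use 1/5
2/265: ceiling(265/2) = 133, use 1/133
1/35245: ceiling(35245/1) = 35245, use 1/35245
Result: 11/53 = 1/5 + 1/133 + 1/35245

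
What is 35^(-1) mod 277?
95

gcd(35, 277) = 1, so the inverse exists.
Extended Euclidean algorithm on (277, 35):
277 = 7 × 35 + 32  ⟹  32 = (1)·277 + (-7)·35
35 = 1 × 32 + 3  ⟹  3 = (-1)·277 + (8)·35
32 = 10 × 3 + 2  ⟹  2 = (11)·277 + (-87)·35
3 = 1 × 2 + 1  ⟹  1 = (-12)·277 + (95)·35
So (95)·35 ≡ 1 (mod 277), i.e. 35^(-1) ≡ 95 (mod 277).
Check: 35 × 95 = 3325 ≡ 1 (mod 277)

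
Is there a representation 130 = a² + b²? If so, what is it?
3² + 11² (a=3, b=11)

Factorization: 130 = 2 × 5 × 13
By Fermat: n is sum of two squares iff every prime p ≡ 3 (mod 4) appears to even power.
All primes ≡ 3 (mod 4) appear to even power.
Search a = 0, 1, 2, … for 130 - a² a perfect square: first hit at a = 3: 130 - 9 = 121 = 11².
130 = 3² + 11² = 9 + 121 ✓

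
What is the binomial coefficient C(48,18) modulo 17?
11

Using Lucas' theorem:
Write n=48 and k=18 in base 17:
n in base 17: [2, 14]
k in base 17: [1, 1]
C(48,18) mod 17 = ∏ C(n_i, k_i) mod 17
Digit binomials (mod 17): C(2,1) = 2; C(14,1) = 14
Product: 2 × 14 = 28 ≡ 11 (mod 17)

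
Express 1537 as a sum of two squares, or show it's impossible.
4² + 39² (a=4, b=39)

Factorization: 1537 = 29 × 53
By Fermat: n is sum of two squares iff every prime p ≡ 3 (mod 4) appears to even power.
All primes ≡ 3 (mod 4) appear to even power.
Search a = 0, 1, 2, … for 1537 - a² a perfect square: first hit at a = 4: 1537 - 16 = 1521 = 39².
1537 = 4² + 39² = 16 + 1521 ✓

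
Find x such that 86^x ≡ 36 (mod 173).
116

Baby-step giant-step with step n = ⌈√173⌉ = 14.
Baby steps 86^j mod 173 (j:value) for j=0..13: 0:1, 1:86, 2:130, 3:108, 4:119, 5:27, 6:73, 7:50, 8:148, 9:99, 10:37, 11:68, 12:139, 13:17.
Giant-step multiplier: 86^(-14) ≡ 86^(172-14) = 86^158 ≡ 122 (mod 173).
Giant steps γ_i = 36·122^i mod 173: γ_0=36, γ_1=67, γ_2=43, γ_3=56, γ_4=85, γ_5=163, γ_6=164, γ_7=113, γ_8=119 (in table at j=4).
x = i·n + j = 8·14 + 4 = 116.
Check: 86^116 ≡ 36 (mod 173).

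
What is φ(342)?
108

342 = 2 × 3^2 × 19
φ(n) = n × ∏(1 - 1/p) for each prime p dividing n
φ(342) = 342 × (1 - 1/2) × (1 - 1/3) × (1 - 1/19) = 108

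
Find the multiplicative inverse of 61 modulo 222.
91

gcd(61, 222) = 1, so the inverse exists.
Extended Euclidean algorithm on (222, 61):
222 = 3 × 61 + 39  ⟹  39 = (1)·222 + (-3)·61
61 = 1 × 39 + 22  ⟹  22 = (-1)·222 + (4)·61
39 = 1 × 22 + 17  ⟹  17 = (2)·222 + (-7)·61
22 = 1 × 17 + 5  ⟹  5 = (-3)·222 + (11)·61
17 = 3 × 5 + 2  ⟹  2 = (11)·222 + (-40)·61
5 = 2 × 2 + 1  ⟹  1 = (-25)·222 + (91)·61
So (91)·61 ≡ 1 (mod 222), i.e. 61^(-1) ≡ 91 (mod 222).
Check: 61 × 91 = 5551 ≡ 1 (mod 222)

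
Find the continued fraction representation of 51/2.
[25; 2]

Euclidean algorithm steps:
51 = 25 × 2 + 1
2 = 2 × 1 + 0
Continued fraction: [25; 2]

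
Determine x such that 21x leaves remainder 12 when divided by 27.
x ≡ 7 (mod 9)

gcd(21, 27) = 3, which divides 12, so solutions exist.
Divide through by 3: 7x ≡ 4 (mod 9).
Find 7^(-1) mod 9 by the extended Euclidean algorithm:
9 = 1 × 7 + 2  ⟹  2 = (1)·9 + (-1)·7
7 = 3 × 2 + 1  ⟹  1 = (-3)·9 + (4)·7
So (4)·7 ≡ 1 (mod 9), i.e. 7^(-1) ≡ 4 (mod 9).
x ≡ 4 × 4 = 16 ≡ 7 (mod 9).
Check: 21 × 7 = 147 ≡ 12 (mod 27).
x ≡ 7 (mod 9), giving 3 solutions mod 27.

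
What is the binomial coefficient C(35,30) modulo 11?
0

Using Lucas' theorem:
Write n=35 and k=30 in base 11:
n in base 11: [3, 2]
k in base 11: [2, 8]
C(35,30) mod 11 = ∏ C(n_i, k_i) mod 11
Digit binomials (mod 11): C(3,2) = 3; C(2,8) = 0 (k_i > n_i)
Product: 3 × 0 = 0 ≡ 0 (mod 11)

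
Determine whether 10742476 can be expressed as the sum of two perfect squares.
Not possible

Factorization: 10742476 = 2^2 × 139^3
By Fermat: n is sum of two squares iff every prime p ≡ 3 (mod 4) appears to even power.
Prime(s) ≡ 3 (mod 4) with odd exponent: [(139, 3)]
Therefore 10742476 cannot be expressed as a² + b².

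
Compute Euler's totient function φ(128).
64

128 = 2^7
φ(n) = n × ∏(1 - 1/p) for each prime p dividing n
φ(128) = 128 × (1 - 1/2) = 64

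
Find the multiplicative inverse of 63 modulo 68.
27

gcd(63, 68) = 1, so the inverse exists.
Extended Euclidean algorithm on (68, 63):
68 = 1 × 63 + 5  ⟹  5 = (1)·68 + (-1)·63
63 = 12 × 5 + 3  ⟹  3 = (-12)·68 + (13)·63
5 = 1 × 3 + 2  ⟹  2 = (13)·68 + (-14)·63
3 = 1 × 2 + 1  ⟹  1 = (-25)·68 + (27)·63
So (27)·63 ≡ 1 (mod 68), i.e. 63^(-1) ≡ 27 (mod 68).
Check: 63 × 27 = 1701 ≡ 1 (mod 68)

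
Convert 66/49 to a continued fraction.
[1; 2, 1, 7, 2]

Euclidean algorithm steps:
66 = 1 × 49 + 17
49 = 2 × 17 + 15
17 = 1 × 15 + 2
15 = 7 × 2 + 1
2 = 2 × 1 + 0
Continued fraction: [1; 2, 1, 7, 2]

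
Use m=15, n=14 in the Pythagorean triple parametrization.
(29, 420, 421)

Euclid's formula: a = m² - n², b = 2mn, c = m² + n²
m = 15, n = 14
a = 15² - 14² = 225 - 196 = 29
b = 2 × 15 × 14 = 420
c = 15² + 14² = 225 + 196 = 421
Verification: 29² + 420² = 841 + 176400 = 177241 = 421² ✓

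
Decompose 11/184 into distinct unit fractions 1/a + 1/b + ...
1/17 + 1/1043 + 1/3262504

Greedy algorithm:
11/184: ceiling(184/11) = 17, use 1/17
3/3128: ceiling(3128/3) = 1043, use 1/1043
1/3262504: ceiling(3262504/1) = 3262504, use 1/3262504
Result: 11/184 = 1/17 + 1/1043 + 1/3262504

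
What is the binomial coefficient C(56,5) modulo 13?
0

Using Lucas' theorem:
Write n=56 and k=5 in base 13:
n in base 13: [4, 4]
k in base 13: [0, 5]
C(56,5) mod 13 = ∏ C(n_i, k_i) mod 13
Digit binomials (mod 13): C(4,0) = 1; C(4,5) = 0 (k_i > n_i)
Product: 1 × 0 = 0 ≡ 0 (mod 13)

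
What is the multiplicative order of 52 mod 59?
58

59 is prime, so ord(52) divides φ(59) = 58.
Divisors of 58: 1, 2, 29, 58.
Repeated squaring: 52^1 ≡ 52, 52^2 ≡ 49, 52^4 ≡ 41, 52^8 ≡ 29, 52^16 ≡ 15, 52^32 ≡ 48 (mod 59).
Test 52^d mod 59 for each divisor d in increasing order:
52^1 ≡ 52
52^2 ≡ 49
52^29 = 52^16·52^8·52^4·52^1 ≡ 58
52^58 = 52^32·52^16·52^8·52^2 ≡ 1  ← first divisor giving 1
The order is 58.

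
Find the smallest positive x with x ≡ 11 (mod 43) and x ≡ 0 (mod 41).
656

Using Chinese Remainder Theorem:
M = 43 × 41 = 1763
M1 = 41, M2 = 43
y1 = 41^(-1) mod 43 = 21
y2 = 43^(-1) mod 41 = 21
x = (11×41×21 + 0×43×21) mod 1763 = 656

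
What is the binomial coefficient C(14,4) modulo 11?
0

Using Lucas' theorem:
Write n=14 and k=4 in base 11:
n in base 11: [1, 3]
k in base 11: [0, 4]
C(14,4) mod 11 = ∏ C(n_i, k_i) mod 11
Digit binomials (mod 11): C(1,0) = 1; C(3,4) = 0 (k_i > n_i)
Product: 1 × 0 = 0 ≡ 0 (mod 11)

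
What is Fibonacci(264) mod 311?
37

Matrix identity: Q^n = [[F_(n+1), F_n], [F_n, F_(n-1)]] with Q = [[1,1],[1,0]].
n = 264 = 100001000₂. Square-and-multiply, entries mod 311:
Q^1 = [[1,1],[1,0]]
Q^2 = (Q^1)² = [[2,1],[1,1]]
Q^4 = (Q^2)² = [[5,3],[3,2]]
Q^8 = (Q^4)² = [[34,21],[21,13]]
Q^16 = (Q^8)² = [[42,54],[54,299]]
Q^33 = (Q^16)²·Q = [[80,15],[15,65]]
Q^66 = (Q^33)² = [[94,309],[309,96]]
Q^132 = (Q^66)² = [[132,242],[242,201]]
Q^264 = (Q^132)² = [[104,37],[37,67]]
F_264 mod 311 = Q^264[0][1] = 37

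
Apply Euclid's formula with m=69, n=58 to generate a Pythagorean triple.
(1397, 8004, 8125)

Euclid's formula: a = m² - n², b = 2mn, c = m² + n²
m = 69, n = 58
a = 69² - 58² = 4761 - 3364 = 1397
b = 2 × 69 × 58 = 8004
c = 69² + 58² = 4761 + 3364 = 8125
Verification: 1397² + 8004² = 1951609 + 64064016 = 66015625 = 8125² ✓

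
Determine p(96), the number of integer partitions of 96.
118114304

p(n) counts ways to write n as a sum of positive integers (order ignored).
Euler's pentagonal recurrence: p(k) = p(k-1) + p(k-2) - p(k-5) - p(k-7) + p(k-12) + p(k-15) - ... (offsets j(3j∓1)/2, signs ++--, p(0)=1, p(<0)=0).
DP table for k = 0..95: p(0)=1, p(1)=1, p(2)=2, p(3)=3, p(4)=5, p(5)=7, p(6)=11, p(7)=15, p(8)=22, p(9)=30, p(10)=42, p(11)=56, p(12)=77, p(13)=101, p(14)=135, p(15)=176, p(16)=231, p(17)=297, p(18)=385, p(19)=490, p(20)=627, p(21)=792, p(22)=1002, p(23)=1255, p(24)=1575, p(25)=1958, p(26)=2436, p(27)=3010, p(28)=3718, p(29)=4565, p(30)=5604, p(31)=6842, p(32)=8349, p(33)=10143, p(34)=12310, p(35)=14883, p(36)=17977, p(37)=21637, p(38)=26015, p(39)=31185, p(40)=37338, p(41)=44583, p(42)=53174, p(43)=63261, p(44)=75175, p(45)=89134, p(46)=105558, p(47)=124754, p(48)=147273, p(49)=173525, p(50)=204226, p(51)=239943, p(52)=281589, p(53)=329931, p(54)=386155, p(55)=451276, p(56)=526823, p(57)=614154, p(58)=715220, p(59)=831820, p(60)=966467, p(61)=1121505, p(62)=1300156, p(63)=1505499, p(64)=1741630, p(65)=2012558, p(66)=2323520, p(67)=2679689, p(68)=3087735, p(69)=3554345, p(70)=4087968, p(71)=4697205, p(72)=5392783, p(73)=6185689, p(74)=7089500, p(75)=8118264, p(76)=9289091, p(77)=10619863, p(78)=12132164, p(79)=13848650, p(80)=15796476, p(81)=18004327, p(82)=20506255, p(83)=23338469, p(84)=26543660, p(85)=30167357, p(86)=34262962, p(87)=38887673, p(88)=44108109, p(89)=49995925, p(90)=56634173, p(91)=64112359, p(92)=72533807, p(93)=82010177, p(94)=92669720, p(95)=104651419.
Final step: p(96) = p(95) + p(94) - p(91) - p(89) + p(84) + p(81) - p(74) - p(70) + p(61) + p(56) - p(45) - p(39) + p(26) + p(19) - p(4)
= 104651419 + 92669720 - 64112359 - 49995925 + 26543660 + 18004327 - 7089500 - 4087968 + 1121505 + 526823 - 89134 - 31185 + 2436 + 490 - 5
= 118114304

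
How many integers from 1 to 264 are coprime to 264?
80

264 = 2^3 × 3 × 11
φ(n) = n × ∏(1 - 1/p) for each prime p dividing n
φ(264) = 264 × (1 - 1/2) × (1 - 1/3) × (1 - 1/11) = 80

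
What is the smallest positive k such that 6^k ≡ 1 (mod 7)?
2

7 is prime, so ord(6) divides φ(7) = 6.
Divisors of 6: 1, 2, 3, 6.
Repeated squaring: 6^1 ≡ 6, 6^2 ≡ 1, 6^4 ≡ 1 (mod 7).
Test 6^d mod 7 for each divisor d in increasing order:
6^1 ≡ 6
6^2 ≡ 1  ← first divisor giving 1
The order is 2.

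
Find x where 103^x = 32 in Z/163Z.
149

Baby-step giant-step with step n = ⌈√163⌉ = 13.
Baby steps 103^j mod 163 (j:value) for j=0..12: 0:1, 1:103, 2:14, 3:138, 4:33, 5:139, 6:136, 7:153, 8:111, 9:23, 10:87, 11:159, 12:77.
Giant-step multiplier: 103^(-13) ≡ 103^(162-13) = 103^149 ≡ 32 (mod 163).
Giant steps γ_i = 32·32^i mod 163: γ_0=32, γ_1=46, γ_2=5, γ_3=160, γ_4=67, γ_5=25, γ_6=148, γ_7=9, γ_8=125, γ_9=88, γ_10=45, γ_11=136 (in table at j=6).
x = i·n + j = 11·13 + 6 = 149.
Check: 103^149 ≡ 32 (mod 163).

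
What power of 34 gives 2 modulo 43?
3

Baby-step giant-step with step n = ⌈√43⌉ = 7.
Baby steps 34^j mod 43 (j:value) for j=0..6: 0:1, 1:34, 2:38, 3:2, 4:25, 5:33, 6:4.
h = 2 is already in the table at j=3, so x = 3.
Check: 34^3 ≡ 2 (mod 43).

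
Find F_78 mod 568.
376

Matrix identity: Q^n = [[F_(n+1), F_n], [F_n, F_(n-1)]] with Q = [[1,1],[1,0]].
n = 78 = 1001110₂. Square-and-multiply, entries mod 568:
Q^1 = [[1,1],[1,0]]
Q^2 = (Q^1)² = [[2,1],[1,1]]
Q^4 = (Q^2)² = [[5,3],[3,2]]
Q^9 = (Q^4)²·Q = [[55,34],[34,21]]
Q^19 = (Q^9)²·Q = [[517,205],[205,312]]
Q^39 = (Q^19)²·Q = [[435,322],[322,113]]
Q^78 = (Q^39)² = [[389,376],[376,13]]
F_78 mod 568 = Q^78[0][1] = 376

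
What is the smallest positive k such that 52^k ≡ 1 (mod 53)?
2

53 is prime, so ord(52) divides φ(53) = 52.
Divisors of 52: 1, 2, 4, 13, 26, 52.
Repeated squaring: 52^1 ≡ 52, 52^2 ≡ 1, 52^4 ≡ 1, 52^8 ≡ 1, 52^16 ≡ 1, 52^32 ≡ 1 (mod 53).
Test 52^d mod 53 for each divisor d in increasing order:
52^1 ≡ 52
52^2 ≡ 1  ← first divisor giving 1
The order is 2.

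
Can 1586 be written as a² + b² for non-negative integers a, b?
19² + 35² (a=19, b=35)

Factorization: 1586 = 2 × 13 × 61
By Fermat: n is sum of two squares iff every prime p ≡ 3 (mod 4) appears to even power.
All primes ≡ 3 (mod 4) appear to even power.
Search a = 0, 1, 2, … for 1586 - a² a perfect square: first hit at a = 19: 1586 - 361 = 1225 = 35².
1586 = 19² + 35² = 361 + 1225 ✓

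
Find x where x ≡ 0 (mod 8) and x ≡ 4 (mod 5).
24

Using Chinese Remainder Theorem:
M = 8 × 5 = 40
M1 = 5, M2 = 8
y1 = 5^(-1) mod 8 = 5
y2 = 8^(-1) mod 5 = 2
x = (0×5×5 + 4×8×2) mod 40 = 24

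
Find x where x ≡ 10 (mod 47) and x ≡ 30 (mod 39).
1044

Using Chinese Remainder Theorem:
M = 47 × 39 = 1833
M1 = 39, M2 = 47
y1 = 39^(-1) mod 47 = 41
y2 = 47^(-1) mod 39 = 5
x = (10×39×41 + 30×47×5) mod 1833 = 1044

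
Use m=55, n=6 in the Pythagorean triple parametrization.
(2989, 660, 3061)

Euclid's formula: a = m² - n², b = 2mn, c = m² + n²
m = 55, n = 6
a = 55² - 6² = 3025 - 36 = 2989
b = 2 × 55 × 6 = 660
c = 55² + 6² = 3025 + 36 = 3061
Verification: 2989² + 660² = 8934121 + 435600 = 9369721 = 3061² ✓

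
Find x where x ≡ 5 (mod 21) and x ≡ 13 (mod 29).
593

Using Chinese Remainder Theorem:
M = 21 × 29 = 609
M1 = 29, M2 = 21
y1 = 29^(-1) mod 21 = 8
y2 = 21^(-1) mod 29 = 18
x = (5×29×8 + 13×21×18) mod 609 = 593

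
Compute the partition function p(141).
16670689208

p(n) counts ways to write n as a sum of positive integers (order ignored).
Euler's pentagonal recurrence: p(k) = p(k-1) + p(k-2) - p(k-5) - p(k-7) + p(k-12) + p(k-15) - ... (offsets j(3j∓1)/2, signs ++--, p(0)=1, p(<0)=0).
DP table for k = 0..140: p(0)=1, p(1)=1, p(2)=2, p(3)=3, p(4)=5, p(5)=7, p(6)=11, p(7)=15, p(8)=22, p(9)=30, p(10)=42, p(11)=56, p(12)=77, p(13)=101, p(14)=135, p(15)=176, p(16)=231, p(17)=297, p(18)=385, p(19)=490, p(20)=627, p(21)=792, p(22)=1002, p(23)=1255, p(24)=1575, p(25)=1958, p(26)=2436, p(27)=3010, p(28)=3718, p(29)=4565, p(30)=5604, p(31)=6842, p(32)=8349, p(33)=10143, p(34)=12310, p(35)=14883, p(36)=17977, p(37)=21637, p(38)=26015, p(39)=31185, p(40)=37338, p(41)=44583, p(42)=53174, p(43)=63261, p(44)=75175, p(45)=89134, p(46)=105558, p(47)=124754, p(48)=147273, p(49)=173525, p(50)=204226, p(51)=239943, p(52)=281589, p(53)=329931, p(54)=386155, p(55)=451276, p(56)=526823, p(57)=614154, p(58)=715220, p(59)=831820, p(60)=966467, p(61)=1121505, p(62)=1300156, p(63)=1505499, p(64)=1741630, p(65)=2012558, p(66)=2323520, p(67)=2679689, p(68)=3087735, p(69)=3554345, p(70)=4087968, p(71)=4697205, p(72)=5392783, p(73)=6185689, p(74)=7089500, p(75)=8118264, p(76)=9289091, p(77)=10619863, p(78)=12132164, p(79)=13848650, p(80)=15796476, p(81)=18004327, p(82)=20506255, p(83)=23338469, p(84)=26543660, p(85)=30167357, p(86)=34262962, p(87)=38887673, p(88)=44108109, p(89)=49995925, p(90)=56634173, p(91)=64112359, p(92)=72533807, p(93)=82010177, p(94)=92669720, p(95)=104651419, p(96)=118114304, p(97)=133230930, p(98)=150198136, p(99)=169229875, p(100)=190569292, p(101)=214481126, p(102)=241265379, p(103)=271248950, p(104)=304801365, p(105)=342325709, p(106)=384276336, p(107)=431149389, p(108)=483502844, p(109)=541946240, p(110)=607163746, p(111)=679903203, p(112)=761002156, p(113)=851376628, p(114)=952050665, p(115)=1064144451, p(116)=1188908248, p(117)=1327710076, p(118)=1482074143, p(119)=1653668665, p(120)=1844349560, p(121)=2056148051, p(122)=2291320912, p(123)=2552338241, p(124)=2841940500, p(125)=3163127352, p(126)=3519222692, p(127)=3913864295, p(128)=4351078600, p(129)=4835271870, p(130)=5371315400, p(131)=5964539504, p(132)=6620830889, p(133)=7346629512, p(134)=8149040695, p(135)=9035836076, p(136)=10015581680, p(137)=11097645016, p(138)=12292341831, p(139)=13610949895, p(140)=15065878135.
Final step: p(141) = p(140) + p(139) - p(136) - p(134) + p(129) + p(126) - p(119) - p(115) + p(106) + p(101) - p(90) - p(84) + p(71) + p(64) - p(49) - p(41) + p(24) + p(15)
= 15065878135 + 13610949895 - 10015581680 - 8149040695 + 4835271870 + 3519222692 - 1653668665 - 1064144451 + 384276336 + 214481126 - 56634173 - 26543660 + 4697205 + 1741630 - 173525 - 44583 + 1575 + 176
= 16670689208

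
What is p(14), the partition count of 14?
135

p(n) counts ways to write n as a sum of positive integers (order ignored).
Euler's pentagonal recurrence: p(k) = p(k-1) + p(k-2) - p(k-5) - p(k-7) + p(k-12) + p(k-15) - ... (offsets j(3j∓1)/2, signs ++--, p(0)=1, p(<0)=0).
DP table for k = 0..13: p(0)=1, p(1)=1, p(2)=2, p(3)=3, p(4)=5, p(5)=7, p(6)=11, p(7)=15, p(8)=22, p(9)=30, p(10)=42, p(11)=56, p(12)=77, p(13)=101.
Final step: p(14) = p(13) + p(12) - p(9) - p(7) + p(2)
= 101 + 77 - 30 - 15 + 2
= 135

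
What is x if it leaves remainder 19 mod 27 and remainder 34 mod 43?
937

Using Chinese Remainder Theorem:
M = 27 × 43 = 1161
M1 = 43, M2 = 27
y1 = 43^(-1) mod 27 = 22
y2 = 27^(-1) mod 43 = 8
x = (19×43×22 + 34×27×8) mod 1161 = 937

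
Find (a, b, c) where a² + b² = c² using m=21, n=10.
(341, 420, 541)

Euclid's formula: a = m² - n², b = 2mn, c = m² + n²
m = 21, n = 10
a = 21² - 10² = 441 - 100 = 341
b = 2 × 21 × 10 = 420
c = 21² + 10² = 441 + 100 = 541
Verification: 341² + 420² = 116281 + 176400 = 292681 = 541² ✓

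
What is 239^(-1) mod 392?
351

gcd(239, 392) = 1, so the inverse exists.
Extended Euclidean algorithm on (392, 239):
392 = 1 × 239 + 153  ⟹  153 = (1)·392 + (-1)·239
239 = 1 × 153 + 86  ⟹  86 = (-1)·392 + (2)·239
153 = 1 × 86 + 67  ⟹  67 = (2)·392 + (-3)·239
86 = 1 × 67 + 19  ⟹  19 = (-3)·392 + (5)·239
67 = 3 × 19 + 10  ⟹  10 = (11)·392 + (-18)·239
19 = 1 × 10 + 9  ⟹  9 = (-14)·392 + (23)·239
10 = 1 × 9 + 1  ⟹  1 = (25)·392 + (-41)·239
So (-41)·239 ≡ 1 (mod 392), i.e. 239^(-1) ≡ -41 ≡ 351 (mod 392).
Check: 239 × 351 = 83889 ≡ 1 (mod 392)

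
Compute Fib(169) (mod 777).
265

Matrix identity: Q^n = [[F_(n+1), F_n], [F_n, F_(n-1)]] with Q = [[1,1],[1,0]].
n = 169 = 10101001₂. Square-and-multiply, entries mod 777:
Q^1 = [[1,1],[1,0]]
Q^2 = (Q^1)² = [[2,1],[1,1]]
Q^5 = (Q^2)²·Q = [[8,5],[5,3]]
Q^10 = (Q^5)² = [[89,55],[55,34]]
Q^21 = (Q^10)²·Q = [[617,68],[68,549]]
Q^42 = (Q^21)² = [[698,34],[34,664]]
Q^84 = (Q^42)² = [[404,465],[465,716]]
Q^169 = (Q^84)²·Q = [[475,265],[265,210]]
F_169 mod 777 = Q^169[0][1] = 265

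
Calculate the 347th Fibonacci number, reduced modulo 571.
157

Matrix identity: Q^n = [[F_(n+1), F_n], [F_n, F_(n-1)]] with Q = [[1,1],[1,0]].
n = 347 = 101011011₂. Square-and-multiply, entries mod 571:
Q^1 = [[1,1],[1,0]]
Q^2 = (Q^1)² = [[2,1],[1,1]]
Q^5 = (Q^2)²·Q = [[8,5],[5,3]]
Q^10 = (Q^5)² = [[89,55],[55,34]]
Q^21 = (Q^10)²·Q = [[10,97],[97,484]]
Q^43 = (Q^21)²·Q = [[327,373],[373,525]]
Q^86 = (Q^43)² = [[528,320],[320,208]]
Q^173 = (Q^86)²·Q = [[24,327],[327,268]]
Q^347 = (Q^173)²·Q = [[284,157],[157,127]]
F_347 mod 571 = Q^347[0][1] = 157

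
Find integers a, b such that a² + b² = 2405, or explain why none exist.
2² + 49² (a=2, b=49)

Factorization: 2405 = 5 × 13 × 37
By Fermat: n is sum of two squares iff every prime p ≡ 3 (mod 4) appears to even power.
All primes ≡ 3 (mod 4) appear to even power.
Search a = 0, 1, 2, … for 2405 - a² a perfect square: first hit at a = 2: 2405 - 4 = 2401 = 49².
2405 = 2² + 49² = 4 + 2401 ✓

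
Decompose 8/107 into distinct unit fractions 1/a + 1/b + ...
1/14 + 1/300 + 1/224700

Greedy algorithm:
8/107: ceiling(107/8) = 14, use 1/14
5/1498: ceiling(1498/5) = 300, use 1/300
1/224700: ceiling(224700/1) = 224700, use 1/224700
Result: 8/107 = 1/14 + 1/300 + 1/224700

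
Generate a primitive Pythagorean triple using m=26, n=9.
(595, 468, 757)

Euclid's formula: a = m² - n², b = 2mn, c = m² + n²
m = 26, n = 9
a = 26² - 9² = 676 - 81 = 595
b = 2 × 26 × 9 = 468
c = 26² + 9² = 676 + 81 = 757
Verification: 595² + 468² = 354025 + 219024 = 573049 = 757² ✓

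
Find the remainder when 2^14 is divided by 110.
104

Repeated squaring. Binary of 14 = 1110.
2^1 ≡ 2 (mod 110); 2^2 ≡ 4 (mod 110); 2^4 ≡ 16 (mod 110); 2^8 ≡ 36 (mod 110)
2^14 = 2^2 × 2^4 × 2^8 ≡ 104 (mod 110)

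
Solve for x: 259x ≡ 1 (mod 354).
313

gcd(259, 354) = 1, so the inverse exists.
Extended Euclidean algorithm on (354, 259):
354 = 1 × 259 + 95  ⟹  95 = (1)·354 + (-1)·259
259 = 2 × 95 + 69  ⟹  69 = (-2)·354 + (3)·259
95 = 1 × 69 + 26  ⟹  26 = (3)·354 + (-4)·259
69 = 2 × 26 + 17  ⟹  17 = (-8)·354 + (11)·259
26 = 1 × 17 + 9  ⟹  9 = (11)·354 + (-15)·259
17 = 1 × 9 + 8  ⟹  8 = (-19)·354 + (26)·259
9 = 1 × 8 + 1  ⟹  1 = (30)·354 + (-41)·259
So (-41)·259 ≡ 1 (mod 354), i.e. 259^(-1) ≡ -41 ≡ 313 (mod 354).
Check: 259 × 313 = 81067 ≡ 1 (mod 354)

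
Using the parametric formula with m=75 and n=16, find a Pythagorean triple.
(5369, 2400, 5881)

Euclid's formula: a = m² - n², b = 2mn, c = m² + n²
m = 75, n = 16
a = 75² - 16² = 5625 - 256 = 5369
b = 2 × 75 × 16 = 2400
c = 75² + 16² = 5625 + 256 = 5881
Verification: 5369² + 2400² = 28826161 + 5760000 = 34586161 = 5881² ✓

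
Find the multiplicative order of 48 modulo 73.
36

73 is prime, so ord(48) divides φ(73) = 72.
Divisors of 72: 1, 2, 3, 4, 6, 8, 9, 12, 18, 24, 36, 72.
Repeated squaring: 48^1 ≡ 48, 48^2 ≡ 41, 48^4 ≡ 2, 48^8 ≡ 4, 48^16 ≡ 16, 48^32 ≡ 37, 48^64 ≡ 55 (mod 73).
Test 48^d mod 73 for each divisor d in increasing order:
48^1 ≡ 48
48^2 ≡ 41
48^3 = 48^2·48^1 ≡ 70
48^4 ≡ 2
48^6 = 48^4·48^2 ≡ 9
48^8 ≡ 4
48^9 = 48^8·48^1 ≡ 46
48^12 = 48^8·48^4 ≡ 8
48^18 = 48^16·48^2 ≡ 72
48^24 = 48^16·48^8 ≡ 64
48^36 = 48^32·48^4 ≡ 1  ← first divisor giving 1
The order is 36.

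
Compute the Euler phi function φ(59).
58

59 = 59
φ(n) = n × ∏(1 - 1/p) for each prime p dividing n
φ(59) = 59 × (1 - 1/59) = 58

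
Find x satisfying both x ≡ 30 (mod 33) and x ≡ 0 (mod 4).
96

Using Chinese Remainder Theorem:
M = 33 × 4 = 132
M1 = 4, M2 = 33
y1 = 4^(-1) mod 33 = 25
y2 = 33^(-1) mod 4 = 1
x = (30×4×25 + 0×33×1) mod 132 = 96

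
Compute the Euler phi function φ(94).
46

94 = 2 × 47
φ(n) = n × ∏(1 - 1/p) for each prime p dividing n
φ(94) = 94 × (1 - 1/2) × (1 - 1/47) = 46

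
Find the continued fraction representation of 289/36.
[8; 36]

Euclidean algorithm steps:
289 = 8 × 36 + 1
36 = 36 × 1 + 0
Continued fraction: [8; 36]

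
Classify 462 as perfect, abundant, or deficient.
abundant

Proper divisors of 462: sum = 1 + 2 + 3 + 6 + 7 + 11 + 14 + 21 + 22 + 33 + 42 + 66 + 77 + 154 + 231 = 690
Since 690 > 462, 462 is abundant.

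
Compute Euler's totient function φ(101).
100

101 = 101
φ(n) = n × ∏(1 - 1/p) for each prime p dividing n
φ(101) = 101 × (1 - 1/101) = 100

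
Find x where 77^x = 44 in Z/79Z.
58

Baby-step giant-step with step n = ⌈√79⌉ = 9.
Baby steps 77^j mod 79 (j:value) for j=0..8: 0:1, 1:77, 2:4, 3:71, 4:16, 5:47, 6:64, 7:30, 8:19.
Giant-step multiplier: 77^(-9) ≡ 77^(78-9) = 77^69 ≡ 27 (mod 79).
Giant steps γ_i = 44·27^i mod 79: γ_0=44, γ_1=3, γ_2=2, γ_3=54, γ_4=36, γ_5=24, γ_6=16 (in table at j=4).
x = i·n + j = 6·9 + 4 = 58.
Check: 77^58 ≡ 44 (mod 79).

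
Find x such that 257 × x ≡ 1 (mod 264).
113

gcd(257, 264) = 1, so the inverse exists.
Extended Euclidean algorithm on (264, 257):
264 = 1 × 257 + 7  ⟹  7 = (1)·264 + (-1)·257
257 = 36 × 7 + 5  ⟹  5 = (-36)·264 + (37)·257
7 = 1 × 5 + 2  ⟹  2 = (37)·264 + (-38)·257
5 = 2 × 2 + 1  ⟹  1 = (-110)·264 + (113)·257
So (113)·257 ≡ 1 (mod 264), i.e. 257^(-1) ≡ 113 (mod 264).
Check: 257 × 113 = 29041 ≡ 1 (mod 264)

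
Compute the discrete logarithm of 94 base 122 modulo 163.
107

Baby-step giant-step with step n = ⌈√163⌉ = 13.
Baby steps 122^j mod 163 (j:value) for j=0..12: 0:1, 1:122, 2:51, 3:28, 4:156, 5:124, 6:132, 7:130, 8:49, 9:110, 10:54, 11:68, 12:146.
Giant-step multiplier: 122^(-13) ≡ 122^(162-13) = 122^149 ≡ 29 (mod 163).
Giant steps γ_i = 94·29^i mod 163: γ_0=94, γ_1=118, γ_2=162, γ_3=134, γ_4=137, γ_5=61, γ_6=139, γ_7=119, γ_8=28 (in table at j=3).
x = i·n + j = 8·13 + 3 = 107.
Check: 122^107 ≡ 94 (mod 163).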